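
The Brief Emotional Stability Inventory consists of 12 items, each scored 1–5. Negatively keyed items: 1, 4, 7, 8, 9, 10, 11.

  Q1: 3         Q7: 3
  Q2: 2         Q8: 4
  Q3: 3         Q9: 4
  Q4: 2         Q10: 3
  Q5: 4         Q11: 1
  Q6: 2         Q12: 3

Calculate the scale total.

Reversing items 1, 4, 7, 8, 9, 10 and 11 with 6 − raw:
Total = (6−3) + 2 + 3 + (6−2) + 4 + 2 + (6−3) + (6−4) + (6−4) + (6−3) + (6−1) + 3
      = 3 + 2 + 3 + 4 + 4 + 2 + 3 + 2 + 2 + 3 + 5 + 3 = 36

36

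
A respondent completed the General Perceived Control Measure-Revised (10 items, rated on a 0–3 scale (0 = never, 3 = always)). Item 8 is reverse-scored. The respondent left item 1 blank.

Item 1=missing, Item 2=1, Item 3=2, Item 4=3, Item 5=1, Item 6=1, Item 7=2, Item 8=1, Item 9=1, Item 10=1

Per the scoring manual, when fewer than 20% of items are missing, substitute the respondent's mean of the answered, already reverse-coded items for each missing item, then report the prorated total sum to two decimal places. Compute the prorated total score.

15.56

Reverse-coded (reversed = (0+3) − raw = 3 − raw):
  item 8: 3 − 1 = 2
Completed scored items (9 of 10): 1, 2, 3, 1, 1, 2, 2, 1, 1; sum = 14.
Person mean = 14 / 9 ≈ 1.5556
Prorated total = (14 / 9) × 10 = 15.56 (to 2 dp)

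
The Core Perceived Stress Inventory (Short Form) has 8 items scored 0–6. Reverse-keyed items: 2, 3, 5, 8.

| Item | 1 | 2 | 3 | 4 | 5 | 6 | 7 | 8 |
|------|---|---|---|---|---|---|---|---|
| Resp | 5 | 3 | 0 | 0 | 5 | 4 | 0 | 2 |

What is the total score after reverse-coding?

Raw sum = 19. Reverse-keyed items: 2, 3, 5, 8; their raw sum = 10.
Each reversal replaces raw with 6 − raw, changing the total by 6 − 2·raw per item.
Total = 19 + 4·6 − 2·10 = 19 + 24 − 20 = 23

23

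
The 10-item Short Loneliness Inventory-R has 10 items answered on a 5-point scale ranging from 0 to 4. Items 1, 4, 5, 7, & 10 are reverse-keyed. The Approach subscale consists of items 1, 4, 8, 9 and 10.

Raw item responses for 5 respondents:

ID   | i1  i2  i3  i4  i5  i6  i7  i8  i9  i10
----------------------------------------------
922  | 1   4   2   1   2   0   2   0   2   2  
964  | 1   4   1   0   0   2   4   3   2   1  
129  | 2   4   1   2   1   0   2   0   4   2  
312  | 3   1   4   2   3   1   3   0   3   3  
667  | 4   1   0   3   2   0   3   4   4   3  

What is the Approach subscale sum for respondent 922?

10

Respondent 922 raw: 1, 4, 2, 1, 2, 0, 2, 0, 2, 2.
Approach items: 1, 4, 8, 9, 10.
Reverse-coded (reverse-coded value = 4 − response):
  item 1: 4 − 1 = 3
  item 4: 4 − 1 = 3
  item 8: 0
  item 9: 2
  item 10: 4 − 2 = 2
Sum = 3 + 3 + 0 + 2 + 2 = 10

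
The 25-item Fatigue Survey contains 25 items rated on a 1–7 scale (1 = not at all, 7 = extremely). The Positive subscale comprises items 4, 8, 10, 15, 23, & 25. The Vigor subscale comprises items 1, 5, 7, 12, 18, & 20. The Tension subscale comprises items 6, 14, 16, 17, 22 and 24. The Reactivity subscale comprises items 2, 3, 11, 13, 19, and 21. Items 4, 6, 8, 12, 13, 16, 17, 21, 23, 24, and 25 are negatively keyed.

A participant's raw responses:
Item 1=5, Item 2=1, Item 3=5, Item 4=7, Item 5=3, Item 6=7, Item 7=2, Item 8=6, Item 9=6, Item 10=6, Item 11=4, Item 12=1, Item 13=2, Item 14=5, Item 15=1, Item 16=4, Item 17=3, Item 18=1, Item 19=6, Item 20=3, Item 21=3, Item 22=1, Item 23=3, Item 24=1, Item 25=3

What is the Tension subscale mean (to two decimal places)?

3.83

Tension items: 6, 14, 16, 17, 22, 24.
Of these, items 6, 16, 17, & 24 are negatively keyed; on a 1–7 scale, reversed = 8 − raw.
  item 6: 8 − 7 = 1
  item 14: 5
  item 16: 8 − 4 = 4
  item 17: 8 − 3 = 5
  item 22: 1
  item 24: 8 − 1 = 7
Sum = 1 + 5 + 4 + 5 + 1 + 7 = 23
Mean = 23 / 6 = 3.83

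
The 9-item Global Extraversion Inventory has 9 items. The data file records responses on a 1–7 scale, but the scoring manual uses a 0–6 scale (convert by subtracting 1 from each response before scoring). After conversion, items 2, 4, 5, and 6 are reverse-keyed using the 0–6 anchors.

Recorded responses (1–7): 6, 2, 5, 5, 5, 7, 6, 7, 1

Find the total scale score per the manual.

Convert to 0–6: 5, 1, 4, 4, 4, 6, 5, 6, 0
Reverse-coded (reverse-coded value = 6 − response):
  item 2: 6 − 1 = 5
  item 4: 6 − 4 = 2
  item 5: 6 − 4 = 2
  item 6: 6 − 6 = 0
Scored: 5, 5, 4, 2, 2, 0, 5, 6, 0
Total = 29

29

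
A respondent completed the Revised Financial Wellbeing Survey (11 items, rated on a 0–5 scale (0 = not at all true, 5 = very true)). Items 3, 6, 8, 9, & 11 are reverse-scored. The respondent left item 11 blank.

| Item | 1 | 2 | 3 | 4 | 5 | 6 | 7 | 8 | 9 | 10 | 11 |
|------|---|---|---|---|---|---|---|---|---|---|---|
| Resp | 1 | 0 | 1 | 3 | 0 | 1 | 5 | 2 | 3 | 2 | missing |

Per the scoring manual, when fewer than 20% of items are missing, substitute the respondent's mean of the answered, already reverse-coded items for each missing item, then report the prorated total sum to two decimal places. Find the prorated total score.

Reverse-coded (on a 0–5 scale, reversed = 5 − raw):
  item 3: 5 − 1 = 4
  item 6: 5 − 1 = 4
  item 8: 5 − 2 = 3
  item 9: 5 − 3 = 2
Completed scored items (10 of 11): 1, 0, 4, 3, 0, 4, 5, 3, 2, 2; sum = 24.
Person mean = 24 / 10 ≈ 2.4000
Prorated total = (24 / 10) × 11 = 26.40 (to 2 dp)

26.40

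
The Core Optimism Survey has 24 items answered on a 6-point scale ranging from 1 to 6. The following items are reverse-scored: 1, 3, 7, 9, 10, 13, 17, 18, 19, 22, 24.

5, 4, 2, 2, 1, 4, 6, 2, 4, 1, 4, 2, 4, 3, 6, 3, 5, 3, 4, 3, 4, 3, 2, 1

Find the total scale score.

79

Apply reverse scoring (reversed = (1+6) − raw = 7 − raw):
  item 1: 7 − 5 = 2
  item 3: 7 − 2 = 5
  item 7: 7 − 6 = 1
  item 9: 7 − 4 = 3
  item 10: 7 − 1 = 6
  item 13: 7 − 4 = 3
  item 17: 7 − 5 = 2
  item 18: 7 − 3 = 4
  item 19: 7 − 4 = 3
  item 22: 7 − 3 = 4
  item 24: 7 − 1 = 6
After reverse-coding: 2, 4, 5, 2, 1, 4, 1, 2, 3, 6, 4, 2, 3, 3, 6, 3, 2, 4, 3, 3, 4, 4, 2, 6
Total = 2 + 4 + 5 + 2 + 1 + 4 + 1 + 2 + 3 + 6 + 4 + 2 + 3 + 3 + 6 + 3 + 2 + 4 + 3 + 3 + 4 + 4 + 2 + 6 = 79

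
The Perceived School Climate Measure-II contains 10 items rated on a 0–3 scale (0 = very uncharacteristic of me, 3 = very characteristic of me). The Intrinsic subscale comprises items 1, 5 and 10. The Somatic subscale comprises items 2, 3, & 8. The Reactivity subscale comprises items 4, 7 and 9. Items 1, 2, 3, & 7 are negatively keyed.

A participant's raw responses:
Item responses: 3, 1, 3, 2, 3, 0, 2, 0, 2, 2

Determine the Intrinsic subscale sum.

Intrinsic items: 1, 5, 10.
Of these, item 1 is negatively keyed; on a 0–3 scale, reversed = 3 − raw.
  item 1: 3 − 3 = 0
  item 5: 3
  item 10: 2
Sum = 0 + 3 + 2 = 5

5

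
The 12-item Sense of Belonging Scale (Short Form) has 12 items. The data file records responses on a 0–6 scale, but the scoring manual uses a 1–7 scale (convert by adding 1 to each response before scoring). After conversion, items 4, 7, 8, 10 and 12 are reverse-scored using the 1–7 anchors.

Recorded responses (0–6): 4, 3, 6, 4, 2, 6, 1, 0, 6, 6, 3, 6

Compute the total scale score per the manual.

55

Convert to 1–7: 5, 4, 7, 5, 3, 7, 2, 1, 7, 7, 4, 7
Reverse-coded (on a 1–7 scale, reversed = 8 − raw):
  item 4: 8 − 5 = 3
  item 7: 8 − 2 = 6
  item 8: 8 − 1 = 7
  item 10: 8 − 7 = 1
  item 12: 8 − 7 = 1
Scored: 5, 4, 7, 3, 3, 7, 6, 7, 7, 1, 4, 1
Total = 55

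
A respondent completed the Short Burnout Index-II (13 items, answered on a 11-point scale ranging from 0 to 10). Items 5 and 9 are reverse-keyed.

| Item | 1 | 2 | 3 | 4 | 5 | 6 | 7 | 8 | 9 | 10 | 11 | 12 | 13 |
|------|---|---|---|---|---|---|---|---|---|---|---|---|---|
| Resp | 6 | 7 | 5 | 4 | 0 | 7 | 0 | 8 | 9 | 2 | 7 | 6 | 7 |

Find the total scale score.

Reversing items 5 and 9 with 10 − raw:
Total = 6 + 7 + 5 + 4 + (10−0) + 7 + 0 + 8 + (10−9) + 2 + 7 + 6 + 7
      = 6 + 7 + 5 + 4 + 10 + 7 + 0 + 8 + 1 + 2 + 7 + 6 + 7 = 70

70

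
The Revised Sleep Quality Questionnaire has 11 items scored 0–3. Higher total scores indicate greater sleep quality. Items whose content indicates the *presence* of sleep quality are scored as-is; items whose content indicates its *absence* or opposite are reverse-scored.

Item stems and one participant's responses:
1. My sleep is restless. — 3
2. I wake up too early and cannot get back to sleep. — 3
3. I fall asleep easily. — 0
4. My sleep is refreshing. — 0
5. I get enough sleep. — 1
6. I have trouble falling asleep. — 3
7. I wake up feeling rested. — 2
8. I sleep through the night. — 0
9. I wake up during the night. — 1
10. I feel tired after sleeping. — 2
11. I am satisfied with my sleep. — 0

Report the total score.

Items 1, 2, 6, 9, 10 describe the absence/opposite of sleep quality → reverse-score.
on a 0–3 scale, reversed = 3 − raw.
  item 1: 3 − 3 = 0
  item 2: 3 − 3 = 0
  item 3: 0
  item 4: 0
  item 5: 1
  item 6: 3 − 3 = 0
  item 7: 2
  item 8: 0
  item 9: 3 − 1 = 2
  item 10: 3 − 2 = 1
  item 11: 0
Total = 0 + 0 + 0 + 0 + 1 + 0 + 2 + 0 + 2 + 1 + 0 = 6

6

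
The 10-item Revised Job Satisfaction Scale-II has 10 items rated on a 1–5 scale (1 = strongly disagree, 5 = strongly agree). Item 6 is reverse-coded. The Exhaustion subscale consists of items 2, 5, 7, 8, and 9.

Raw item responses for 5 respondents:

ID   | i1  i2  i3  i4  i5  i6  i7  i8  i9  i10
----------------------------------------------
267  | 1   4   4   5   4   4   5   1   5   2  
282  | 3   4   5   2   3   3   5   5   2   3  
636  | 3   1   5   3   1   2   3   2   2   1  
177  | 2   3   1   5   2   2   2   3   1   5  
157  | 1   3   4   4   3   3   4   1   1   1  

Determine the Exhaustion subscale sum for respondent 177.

Respondent 177 raw: 2, 3, 1, 5, 2, 2, 2, 3, 1, 5.
Exhaustion items: 2, 5, 7, 8, 9.
Reverse-coded (on a 1–5 scale, reversed = 6 − raw):
  item 2: 3
  item 5: 2
  item 7: 2
  item 8: 3
  item 9: 1
Sum = 3 + 2 + 2 + 3 + 1 = 11

11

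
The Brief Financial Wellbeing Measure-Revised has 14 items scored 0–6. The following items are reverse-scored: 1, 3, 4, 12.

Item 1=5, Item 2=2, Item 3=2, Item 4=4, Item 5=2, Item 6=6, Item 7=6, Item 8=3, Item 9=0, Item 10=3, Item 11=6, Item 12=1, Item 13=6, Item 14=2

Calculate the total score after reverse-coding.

Reversing items 1, 3, 4, and 12 with 6 − raw:
Total = (6−5) + 2 + (6−2) + (6−4) + 2 + 6 + 6 + 3 + 0 + 3 + 6 + (6−1) + 6 + 2
      = 1 + 2 + 4 + 2 + 2 + 6 + 6 + 3 + 0 + 3 + 6 + 5 + 6 + 2 = 48

48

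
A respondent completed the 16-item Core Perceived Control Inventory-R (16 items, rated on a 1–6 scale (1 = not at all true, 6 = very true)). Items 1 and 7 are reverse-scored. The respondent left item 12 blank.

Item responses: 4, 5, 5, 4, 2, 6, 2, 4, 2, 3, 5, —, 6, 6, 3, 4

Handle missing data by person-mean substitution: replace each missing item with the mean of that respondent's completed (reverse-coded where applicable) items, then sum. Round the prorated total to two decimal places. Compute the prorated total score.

Reverse-coded (reversed = (1+6) − raw = 7 − raw):
  item 1: 7 − 4 = 3
  item 7: 7 − 2 = 5
Completed scored items (15 of 16): 3, 5, 5, 4, 2, 6, 5, 4, 2, 3, 5, 6, 6, 3, 4; sum = 63.
Person mean = 63 / 15 ≈ 4.2000
Prorated total = (63 / 15) × 16 = 67.20 (to 2 dp)

67.20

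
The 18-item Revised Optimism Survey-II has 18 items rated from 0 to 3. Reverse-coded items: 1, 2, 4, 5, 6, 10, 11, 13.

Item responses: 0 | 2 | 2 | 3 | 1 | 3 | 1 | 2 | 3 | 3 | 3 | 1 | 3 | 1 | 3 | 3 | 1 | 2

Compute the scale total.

25

Raw sum = 37. Reverse-coded items: 1, 2, 4, 5, 6, 10, 11, 13; their raw sum = 18.
Each reversal replaces raw with 3 − raw, changing the total by 3 − 2·raw per item.
Total = 37 + 8·3 − 2·18 = 37 + 24 − 36 = 25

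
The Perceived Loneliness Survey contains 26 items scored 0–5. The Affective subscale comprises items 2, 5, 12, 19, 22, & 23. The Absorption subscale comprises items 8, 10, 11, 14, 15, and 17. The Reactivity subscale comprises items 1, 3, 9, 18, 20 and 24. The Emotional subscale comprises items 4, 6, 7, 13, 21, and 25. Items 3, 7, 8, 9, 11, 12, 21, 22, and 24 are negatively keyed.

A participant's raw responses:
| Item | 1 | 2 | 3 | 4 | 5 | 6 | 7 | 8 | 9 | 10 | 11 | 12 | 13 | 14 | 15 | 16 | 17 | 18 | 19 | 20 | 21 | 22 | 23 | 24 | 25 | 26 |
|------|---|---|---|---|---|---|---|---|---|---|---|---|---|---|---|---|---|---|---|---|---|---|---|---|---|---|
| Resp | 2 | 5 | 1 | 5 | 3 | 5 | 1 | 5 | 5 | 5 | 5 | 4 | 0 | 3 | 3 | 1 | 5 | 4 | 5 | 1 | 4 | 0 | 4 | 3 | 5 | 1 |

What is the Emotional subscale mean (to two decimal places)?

Emotional items: 4, 6, 7, 13, 21, 25.
Of these, items 7 & 21 are negatively keyed; on a 0–5 scale, reversed = 5 − raw.
  item 4: 5
  item 6: 5
  item 7: 5 − 1 = 4
  item 13: 0
  item 21: 5 − 4 = 1
  item 25: 5
Sum = 5 + 5 + 4 + 0 + 1 + 5 = 20
Mean = 20 / 6 = 3.33

3.33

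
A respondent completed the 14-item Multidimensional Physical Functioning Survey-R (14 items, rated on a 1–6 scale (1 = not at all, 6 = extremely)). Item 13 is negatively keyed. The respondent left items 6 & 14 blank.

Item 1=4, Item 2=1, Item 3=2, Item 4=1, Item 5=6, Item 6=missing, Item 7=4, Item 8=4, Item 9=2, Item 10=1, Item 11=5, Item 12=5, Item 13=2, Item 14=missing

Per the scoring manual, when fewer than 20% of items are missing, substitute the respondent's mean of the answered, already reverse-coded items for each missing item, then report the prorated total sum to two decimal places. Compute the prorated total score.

Reverse-coded (reverse-coded value = 7 − response):
  item 13: 7 − 2 = 5
Completed scored items (12 of 14): 4, 1, 2, 1, 6, 4, 4, 2, 1, 5, 5, 5; sum = 40.
Person mean = 40 / 12 ≈ 3.3333
Prorated total = (40 / 12) × 14 = 46.67 (to 2 dp)

46.67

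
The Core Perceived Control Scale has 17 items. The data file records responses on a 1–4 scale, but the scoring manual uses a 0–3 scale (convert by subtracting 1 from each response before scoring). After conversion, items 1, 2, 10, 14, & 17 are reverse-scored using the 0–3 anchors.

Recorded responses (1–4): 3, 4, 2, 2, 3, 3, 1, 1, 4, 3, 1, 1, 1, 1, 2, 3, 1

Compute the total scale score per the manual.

20

Convert to 0–3: 2, 3, 1, 1, 2, 2, 0, 0, 3, 2, 0, 0, 0, 0, 1, 2, 0
Reverse-coded (on a 0–3 scale, reversed = 3 − raw):
  item 1: 3 − 2 = 1
  item 2: 3 − 3 = 0
  item 10: 3 − 2 = 1
  item 14: 3 − 0 = 3
  item 17: 3 − 0 = 3
Scored: 1, 0, 1, 1, 2, 2, 0, 0, 3, 1, 0, 0, 0, 3, 1, 2, 3
Total = 20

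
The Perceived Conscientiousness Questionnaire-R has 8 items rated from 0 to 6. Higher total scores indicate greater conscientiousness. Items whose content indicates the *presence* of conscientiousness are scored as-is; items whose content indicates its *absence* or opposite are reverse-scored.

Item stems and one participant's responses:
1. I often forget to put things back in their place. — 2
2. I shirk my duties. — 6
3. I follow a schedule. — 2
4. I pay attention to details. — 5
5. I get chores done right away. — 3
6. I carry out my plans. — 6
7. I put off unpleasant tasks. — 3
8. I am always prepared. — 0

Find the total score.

23

Items 1, 2, 7 describe the absence/opposite of conscientiousness → reverse-score.
on a 0–6 scale, reversed = 6 − raw.
  item 1: 6 − 2 = 4
  item 2: 6 − 6 = 0
  item 3: 2
  item 4: 5
  item 5: 3
  item 6: 6
  item 7: 6 − 3 = 3
  item 8: 0
Total = 4 + 0 + 2 + 5 + 3 + 6 + 3 + 0 = 23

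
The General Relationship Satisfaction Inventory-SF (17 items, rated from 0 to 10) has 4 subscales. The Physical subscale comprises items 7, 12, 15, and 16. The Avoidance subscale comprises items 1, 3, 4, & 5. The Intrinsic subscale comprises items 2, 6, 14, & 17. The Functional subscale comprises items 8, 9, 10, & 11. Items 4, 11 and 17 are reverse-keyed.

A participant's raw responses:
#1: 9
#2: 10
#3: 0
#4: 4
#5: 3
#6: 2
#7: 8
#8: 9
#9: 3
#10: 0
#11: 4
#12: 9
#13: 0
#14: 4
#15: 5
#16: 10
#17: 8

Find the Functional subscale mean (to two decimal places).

4.50

Functional items: 8, 9, 10, 11.
Of these, item 11 is reverse-keyed; reversed = (0+10) − raw = 10 − raw.
  item 8: 9
  item 9: 3
  item 10: 0
  item 11: 10 − 4 = 6
Sum = 9 + 3 + 0 + 6 = 18
Mean = 18 / 4 = 4.50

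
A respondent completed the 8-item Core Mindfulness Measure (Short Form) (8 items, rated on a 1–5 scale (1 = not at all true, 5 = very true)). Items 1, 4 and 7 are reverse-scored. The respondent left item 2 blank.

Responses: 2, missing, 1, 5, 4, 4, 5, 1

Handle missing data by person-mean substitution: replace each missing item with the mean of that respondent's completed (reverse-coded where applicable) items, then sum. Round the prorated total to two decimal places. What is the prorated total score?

18.29

Reverse-coded (on a 1–5 scale, reversed = 6 − raw):
  item 1: 6 − 2 = 4
  item 4: 6 − 5 = 1
  item 7: 6 − 5 = 1
Completed scored items (7 of 8): 4, 1, 1, 4, 4, 1, 1; sum = 16.
Person mean = 16 / 7 ≈ 2.2857
Prorated total = (16 / 7) × 8 = 18.29 (to 2 dp)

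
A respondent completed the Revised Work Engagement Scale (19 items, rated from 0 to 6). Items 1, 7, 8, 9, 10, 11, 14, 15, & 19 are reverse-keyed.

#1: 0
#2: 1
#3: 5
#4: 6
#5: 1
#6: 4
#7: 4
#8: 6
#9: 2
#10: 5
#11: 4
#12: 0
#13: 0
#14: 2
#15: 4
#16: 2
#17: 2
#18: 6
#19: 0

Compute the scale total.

54

Apply reverse scoring (on a 0–6 scale, reversed = 6 − raw):
  item 1: 6 − 0 = 6
  item 7: 6 − 4 = 2
  item 8: 6 − 6 = 0
  item 9: 6 − 2 = 4
  item 10: 6 − 5 = 1
  item 11: 6 − 4 = 2
  item 14: 6 − 2 = 4
  item 15: 6 − 4 = 2
  item 19: 6 − 0 = 6
Scored items: 6, 1, 5, 6, 1, 4, 2, 0, 4, 1, 2, 0, 0, 4, 2, 2, 2, 6, 6
Total = 6 + 1 + 5 + 6 + 1 + 4 + 2 + 0 + 4 + 1 + 2 + 0 + 0 + 4 + 2 + 2 + 2 + 6 + 6 = 54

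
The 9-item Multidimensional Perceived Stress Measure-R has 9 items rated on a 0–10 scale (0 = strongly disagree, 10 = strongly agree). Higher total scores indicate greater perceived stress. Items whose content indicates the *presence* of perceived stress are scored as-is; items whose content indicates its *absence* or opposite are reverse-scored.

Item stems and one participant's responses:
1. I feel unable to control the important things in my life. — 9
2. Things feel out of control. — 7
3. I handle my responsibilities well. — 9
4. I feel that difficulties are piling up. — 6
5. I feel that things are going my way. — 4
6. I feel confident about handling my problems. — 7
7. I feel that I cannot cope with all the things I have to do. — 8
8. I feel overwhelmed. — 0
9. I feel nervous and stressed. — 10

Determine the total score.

50

Items 3, 5, 6 describe the absence/opposite of perceived stress → reverse-score.
reversed = (0+10) − raw = 10 − raw.
  item 1: 9
  item 2: 7
  item 3: 10 − 9 = 1
  item 4: 6
  item 5: 10 − 4 = 6
  item 6: 10 − 7 = 3
  item 7: 8
  item 8: 0
  item 9: 10
Total = 9 + 7 + 1 + 6 + 6 + 3 + 8 + 0 + 10 = 50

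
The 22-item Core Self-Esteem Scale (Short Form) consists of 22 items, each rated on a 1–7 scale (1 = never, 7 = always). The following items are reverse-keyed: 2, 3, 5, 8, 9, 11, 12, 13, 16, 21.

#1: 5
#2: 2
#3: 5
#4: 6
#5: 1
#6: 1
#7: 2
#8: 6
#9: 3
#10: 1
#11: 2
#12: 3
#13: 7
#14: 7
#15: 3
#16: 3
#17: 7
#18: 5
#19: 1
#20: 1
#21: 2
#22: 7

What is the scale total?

Reversing items 2, 3, 5, 8, 9, 11, 12, 13, 16, & 21 with 8 − raw:
Total = 5 + (8−2) + (8−5) + 6 + (8−1) + 1 + 2 + (8−6) + (8−3) + 1 + (8−2) + (8−3) + (8−7) + 7 + 3 + (8−3) + 7 + 5 + 1 + 1 + (8−2) + 7
      = 5 + 6 + 3 + 6 + 7 + 1 + 2 + 2 + 5 + 1 + 6 + 5 + 1 + 7 + 3 + 5 + 7 + 5 + 1 + 1 + 6 + 7 = 92

92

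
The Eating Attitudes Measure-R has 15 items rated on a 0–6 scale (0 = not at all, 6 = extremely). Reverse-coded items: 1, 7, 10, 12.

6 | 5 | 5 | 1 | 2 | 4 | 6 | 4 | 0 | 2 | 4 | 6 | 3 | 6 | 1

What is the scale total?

Reverse-coded items (reverse-coded value = 6 − response):
  item 1: 6 − 6 = 0
  item 7: 6 − 6 = 0
  item 10: 6 − 2 = 4
  item 12: 6 − 6 = 0
After reverse-coding: 0, 5, 5, 1, 2, 4, 0, 4, 0, 4, 4, 0, 3, 6, 1
Total = 0 + 5 + 5 + 1 + 2 + 4 + 0 + 4 + 0 + 4 + 4 + 0 + 3 + 6 + 1 = 39

39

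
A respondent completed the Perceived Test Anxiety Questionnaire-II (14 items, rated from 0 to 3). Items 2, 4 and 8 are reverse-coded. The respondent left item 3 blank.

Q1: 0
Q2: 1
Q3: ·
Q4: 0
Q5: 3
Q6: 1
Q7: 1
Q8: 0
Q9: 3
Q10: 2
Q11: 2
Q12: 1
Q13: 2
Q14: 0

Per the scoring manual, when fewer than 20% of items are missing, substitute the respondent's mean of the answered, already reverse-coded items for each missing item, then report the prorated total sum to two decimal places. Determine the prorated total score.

24.77

Reverse-coded (reverse-coded value = 3 − response):
  item 2: 3 − 1 = 2
  item 4: 3 − 0 = 3
  item 8: 3 − 0 = 3
Completed scored items (13 of 14): 0, 2, 3, 3, 1, 1, 3, 3, 2, 2, 1, 2, 0; sum = 23.
Person mean = 23 / 13 ≈ 1.7692
Prorated total = (23 / 13) × 14 = 24.77 (to 2 dp)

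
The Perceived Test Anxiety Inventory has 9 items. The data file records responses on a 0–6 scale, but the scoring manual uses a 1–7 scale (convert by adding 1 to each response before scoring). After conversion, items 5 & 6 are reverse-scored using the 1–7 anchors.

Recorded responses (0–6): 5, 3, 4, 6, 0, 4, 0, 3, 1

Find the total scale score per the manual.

39

Convert to 1–7: 6, 4, 5, 7, 1, 5, 1, 4, 2
Reverse-coded (reverse-coded value = 8 − response):
  item 5: 8 − 1 = 7
  item 6: 8 − 5 = 3
Scored: 6, 4, 5, 7, 7, 3, 1, 4, 2
Total = 39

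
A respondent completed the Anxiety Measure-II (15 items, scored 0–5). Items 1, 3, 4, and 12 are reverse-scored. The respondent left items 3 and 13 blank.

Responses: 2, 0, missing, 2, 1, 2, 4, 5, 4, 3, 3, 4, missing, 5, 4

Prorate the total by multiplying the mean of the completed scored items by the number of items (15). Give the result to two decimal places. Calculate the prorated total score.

43.85

Reverse-coded (reverse-coded value = 5 − response):
  item 1: 5 − 2 = 3
  item 4: 5 − 2 = 3
  item 12: 5 − 4 = 1
Completed scored items (13 of 15): 3, 0, 3, 1, 2, 4, 5, 4, 3, 3, 1, 5, 4; sum = 38.
Person mean = 38 / 13 ≈ 2.9231
Prorated total = (38 / 13) × 15 = 43.85 (to 2 dp)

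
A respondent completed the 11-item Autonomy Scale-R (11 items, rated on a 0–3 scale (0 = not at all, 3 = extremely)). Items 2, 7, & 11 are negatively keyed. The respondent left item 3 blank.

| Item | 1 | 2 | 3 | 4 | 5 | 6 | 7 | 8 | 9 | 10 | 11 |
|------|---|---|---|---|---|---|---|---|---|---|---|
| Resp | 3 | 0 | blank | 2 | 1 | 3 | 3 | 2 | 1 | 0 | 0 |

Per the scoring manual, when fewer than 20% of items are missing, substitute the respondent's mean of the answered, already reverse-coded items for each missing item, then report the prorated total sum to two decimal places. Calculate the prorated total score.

19.80

Reverse-coded (on a 0–3 scale, reversed = 3 − raw):
  item 2: 3 − 0 = 3
  item 7: 3 − 3 = 0
  item 11: 3 − 0 = 3
Completed scored items (10 of 11): 3, 3, 2, 1, 3, 0, 2, 1, 0, 3; sum = 18.
Person mean = 18 / 10 ≈ 1.8000
Prorated total = (18 / 10) × 11 = 19.80 (to 2 dp)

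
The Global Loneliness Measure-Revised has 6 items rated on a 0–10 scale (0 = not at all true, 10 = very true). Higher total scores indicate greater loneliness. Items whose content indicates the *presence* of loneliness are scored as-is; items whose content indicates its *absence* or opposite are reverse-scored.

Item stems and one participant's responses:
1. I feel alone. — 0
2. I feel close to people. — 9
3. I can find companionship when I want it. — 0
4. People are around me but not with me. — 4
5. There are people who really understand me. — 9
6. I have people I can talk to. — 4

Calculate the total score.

22

Items 2, 3, 5, 6 describe the absence/opposite of loneliness → reverse-score.
reverse-coded value = 10 − response.
  item 1: 0
  item 2: 10 − 9 = 1
  item 3: 10 − 0 = 10
  item 4: 4
  item 5: 10 − 9 = 1
  item 6: 10 − 4 = 6
Total = 0 + 1 + 10 + 4 + 1 + 6 = 22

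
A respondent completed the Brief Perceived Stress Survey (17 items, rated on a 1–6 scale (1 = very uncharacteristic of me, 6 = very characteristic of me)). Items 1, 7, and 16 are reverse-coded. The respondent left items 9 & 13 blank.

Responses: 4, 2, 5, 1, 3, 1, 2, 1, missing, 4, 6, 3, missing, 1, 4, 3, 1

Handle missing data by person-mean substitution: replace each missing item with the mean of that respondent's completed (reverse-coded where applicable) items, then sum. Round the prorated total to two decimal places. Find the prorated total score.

Reverse-coded (reverse-coded value = 7 − response):
  item 1: 7 − 4 = 3
  item 7: 7 − 2 = 5
  item 16: 7 − 3 = 4
Completed scored items (15 of 17): 3, 2, 5, 1, 3, 1, 5, 1, 4, 6, 3, 1, 4, 4, 1; sum = 44.
Person mean = 44 / 15 ≈ 2.9333
Prorated total = (44 / 15) × 17 = 49.87 (to 2 dp)

49.87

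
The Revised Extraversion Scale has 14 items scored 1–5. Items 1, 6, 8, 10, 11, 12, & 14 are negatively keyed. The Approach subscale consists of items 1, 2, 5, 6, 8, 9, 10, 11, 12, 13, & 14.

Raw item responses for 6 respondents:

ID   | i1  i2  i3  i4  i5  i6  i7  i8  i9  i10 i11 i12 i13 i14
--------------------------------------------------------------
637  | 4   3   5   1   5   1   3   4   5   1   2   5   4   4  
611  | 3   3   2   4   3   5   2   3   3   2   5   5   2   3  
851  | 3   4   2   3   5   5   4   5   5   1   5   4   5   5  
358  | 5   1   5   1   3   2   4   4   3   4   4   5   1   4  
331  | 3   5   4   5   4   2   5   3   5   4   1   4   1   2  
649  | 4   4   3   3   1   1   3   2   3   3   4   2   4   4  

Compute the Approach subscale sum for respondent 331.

38

Respondent 331 raw: 3, 5, 4, 5, 4, 2, 5, 3, 5, 4, 1, 4, 1, 2.
Approach items: 1, 2, 5, 6, 8, 9, 10, 11, 12, 13, 14.
Reverse-coded (reverse-coded value = 6 − response):
  item 1: 6 − 3 = 3
  item 2: 5
  item 5: 4
  item 6: 6 − 2 = 4
  item 8: 6 − 3 = 3
  item 9: 5
  item 10: 6 − 4 = 2
  item 11: 6 − 1 = 5
  item 12: 6 − 4 = 2
  item 13: 1
  item 14: 6 − 2 = 4
Sum = 3 + 5 + 4 + 4 + 3 + 5 + 2 + 5 + 2 + 1 + 4 = 38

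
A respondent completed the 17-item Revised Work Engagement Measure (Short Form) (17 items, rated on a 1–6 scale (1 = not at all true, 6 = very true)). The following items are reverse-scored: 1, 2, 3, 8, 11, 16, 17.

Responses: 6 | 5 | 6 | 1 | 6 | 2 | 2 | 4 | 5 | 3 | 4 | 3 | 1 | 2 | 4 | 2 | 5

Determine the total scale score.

Reversing items 1, 2, 3, 8, 11, 16 and 17 with 7 − raw:
Total = (7−6) + (7−5) + (7−6) + 1 + 6 + 2 + 2 + (7−4) + 5 + 3 + (7−4) + 3 + 1 + 2 + 4 + (7−2) + (7−5)
      = 1 + 2 + 1 + 1 + 6 + 2 + 2 + 3 + 5 + 3 + 3 + 3 + 1 + 2 + 4 + 5 + 2 = 46

46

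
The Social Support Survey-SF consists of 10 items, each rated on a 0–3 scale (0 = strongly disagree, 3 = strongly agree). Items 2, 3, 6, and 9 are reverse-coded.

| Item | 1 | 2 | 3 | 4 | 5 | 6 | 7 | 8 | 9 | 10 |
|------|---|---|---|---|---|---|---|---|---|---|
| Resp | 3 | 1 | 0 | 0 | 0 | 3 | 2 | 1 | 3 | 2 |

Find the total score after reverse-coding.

13

Raw sum = 15. Reverse-coded items: 2, 3, 6, 9; their raw sum = 7.
Each reversal replaces raw with 3 − raw, changing the total by 3 − 2·raw per item.
Total = 15 + 4·3 − 2·7 = 15 + 12 − 14 = 13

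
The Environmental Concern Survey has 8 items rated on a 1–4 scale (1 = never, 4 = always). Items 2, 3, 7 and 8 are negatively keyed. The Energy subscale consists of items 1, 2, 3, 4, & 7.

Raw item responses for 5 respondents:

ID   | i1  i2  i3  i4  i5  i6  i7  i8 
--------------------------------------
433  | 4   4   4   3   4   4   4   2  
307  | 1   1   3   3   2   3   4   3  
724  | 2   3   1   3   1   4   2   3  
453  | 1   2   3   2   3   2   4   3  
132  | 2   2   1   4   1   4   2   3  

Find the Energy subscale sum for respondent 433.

Respondent 433 raw: 4, 4, 4, 3, 4, 4, 4, 2.
Energy items: 1, 2, 3, 4, 7.
Reverse-coded (reversed = (1+4) − raw = 5 − raw):
  item 1: 4
  item 2: 5 − 4 = 1
  item 3: 5 − 4 = 1
  item 4: 3
  item 7: 5 − 4 = 1
Sum = 4 + 1 + 1 + 3 + 1 = 10

10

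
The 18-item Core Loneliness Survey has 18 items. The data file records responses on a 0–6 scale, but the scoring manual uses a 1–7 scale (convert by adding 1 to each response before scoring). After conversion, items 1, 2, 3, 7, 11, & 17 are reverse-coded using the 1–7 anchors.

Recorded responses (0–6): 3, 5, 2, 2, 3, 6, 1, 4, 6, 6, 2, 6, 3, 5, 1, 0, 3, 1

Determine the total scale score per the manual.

Convert to 1–7: 4, 6, 3, 3, 4, 7, 2, 5, 7, 7, 3, 7, 4, 6, 2, 1, 4, 2
Reverse-coded (reverse-coded value = 8 − response):
  item 1: 8 − 4 = 4
  item 2: 8 − 6 = 2
  item 3: 8 − 3 = 5
  item 7: 8 − 2 = 6
  item 11: 8 − 3 = 5
  item 17: 8 − 4 = 4
Scored: 4, 2, 5, 3, 4, 7, 6, 5, 7, 7, 5, 7, 4, 6, 2, 1, 4, 2
Total = 81

81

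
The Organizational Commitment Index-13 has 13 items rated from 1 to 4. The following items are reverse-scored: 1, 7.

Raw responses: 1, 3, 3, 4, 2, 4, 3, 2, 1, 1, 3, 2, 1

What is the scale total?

Apply reverse scoring (reversed = (1+4) − raw = 5 − raw):
  item 1: 5 − 1 = 4
  item 7: 5 − 3 = 2
After reverse-coding: 4, 3, 3, 4, 2, 4, 2, 2, 1, 1, 3, 2, 1
Total = 4 + 3 + 3 + 4 + 2 + 4 + 2 + 2 + 1 + 1 + 3 + 2 + 1 = 32

32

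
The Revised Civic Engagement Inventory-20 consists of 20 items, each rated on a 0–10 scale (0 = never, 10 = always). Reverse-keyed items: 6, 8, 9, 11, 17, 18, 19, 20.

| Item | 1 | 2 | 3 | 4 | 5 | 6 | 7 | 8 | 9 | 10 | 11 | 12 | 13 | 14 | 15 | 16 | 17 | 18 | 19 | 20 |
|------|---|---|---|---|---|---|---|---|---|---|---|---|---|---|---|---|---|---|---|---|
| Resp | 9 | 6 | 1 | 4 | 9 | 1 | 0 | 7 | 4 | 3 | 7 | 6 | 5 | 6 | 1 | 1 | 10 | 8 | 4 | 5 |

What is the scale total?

Reversing items 6, 8, 9, 11, 17, 18, 19 and 20 with 10 − raw:
Total = 9 + 6 + 1 + 4 + 9 + (10−1) + 0 + (10−7) + (10−4) + 3 + (10−7) + 6 + 5 + 6 + 1 + 1 + (10−10) + (10−8) + (10−4) + (10−5)
      = 9 + 6 + 1 + 4 + 9 + 9 + 0 + 3 + 6 + 3 + 3 + 6 + 5 + 6 + 1 + 1 + 0 + 2 + 6 + 5 = 85

85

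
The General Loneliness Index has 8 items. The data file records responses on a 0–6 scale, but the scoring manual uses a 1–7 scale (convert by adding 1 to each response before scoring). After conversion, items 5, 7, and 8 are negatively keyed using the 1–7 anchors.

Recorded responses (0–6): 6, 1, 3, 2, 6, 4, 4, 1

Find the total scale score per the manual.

Convert to 1–7: 7, 2, 4, 3, 7, 5, 5, 2
Reverse-coded (reversed = (1+7) − raw = 8 − raw):
  item 5: 8 − 7 = 1
  item 7: 8 − 5 = 3
  item 8: 8 − 2 = 6
Scored: 7, 2, 4, 3, 1, 5, 3, 6
Total = 31

31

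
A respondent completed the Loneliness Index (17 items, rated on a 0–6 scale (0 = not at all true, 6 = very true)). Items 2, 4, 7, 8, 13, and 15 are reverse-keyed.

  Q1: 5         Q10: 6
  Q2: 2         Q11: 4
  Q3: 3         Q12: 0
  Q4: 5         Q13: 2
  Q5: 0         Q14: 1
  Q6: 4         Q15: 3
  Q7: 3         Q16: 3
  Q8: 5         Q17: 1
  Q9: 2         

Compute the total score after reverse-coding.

Reverse-coded items (reversed = (0+6) − raw = 6 − raw):
  item 2: 6 − 2 = 4
  item 4: 6 − 5 = 1
  item 7: 6 − 3 = 3
  item 8: 6 − 5 = 1
  item 13: 6 − 2 = 4
  item 15: 6 − 3 = 3
Scored items: 5, 4, 3, 1, 0, 4, 3, 1, 2, 6, 4, 0, 4, 1, 3, 3, 1
Total = 5 + 4 + 3 + 1 + 0 + 4 + 3 + 1 + 2 + 6 + 4 + 0 + 4 + 1 + 3 + 3 + 1 = 45

45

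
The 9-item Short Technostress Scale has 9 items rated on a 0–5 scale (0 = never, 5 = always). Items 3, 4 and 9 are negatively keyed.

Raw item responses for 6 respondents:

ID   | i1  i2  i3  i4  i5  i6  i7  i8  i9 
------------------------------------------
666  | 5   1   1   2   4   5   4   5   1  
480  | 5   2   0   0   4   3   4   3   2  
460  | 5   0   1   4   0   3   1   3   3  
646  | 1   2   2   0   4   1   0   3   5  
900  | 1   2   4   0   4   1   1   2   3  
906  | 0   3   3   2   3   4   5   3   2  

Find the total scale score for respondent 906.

Respondent 906 raw: 0, 3, 3, 2, 3, 4, 5, 3, 2.
Reverse-coded (reverse-coded value = 5 − response):
  item 1: 0
  item 2: 3
  item 3: 5 − 3 = 2
  item 4: 5 − 2 = 3
  item 5: 3
  item 6: 4
  item 7: 5
  item 8: 3
  item 9: 5 − 2 = 3
Sum = 0 + 3 + 2 + 3 + 3 + 4 + 5 + 3 + 3 = 26

26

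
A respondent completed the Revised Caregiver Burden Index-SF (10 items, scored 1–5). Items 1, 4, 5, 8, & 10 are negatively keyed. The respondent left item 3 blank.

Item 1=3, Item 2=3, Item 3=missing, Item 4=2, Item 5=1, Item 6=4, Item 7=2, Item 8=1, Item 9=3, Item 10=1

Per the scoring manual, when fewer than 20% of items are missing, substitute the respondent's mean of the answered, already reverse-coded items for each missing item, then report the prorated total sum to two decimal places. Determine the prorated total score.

Reverse-coded (on a 1–5 scale, reversed = 6 − raw):
  item 1: 6 − 3 = 3
  item 4: 6 − 2 = 4
  item 5: 6 − 1 = 5
  item 8: 6 − 1 = 5
  item 10: 6 − 1 = 5
Completed scored items (9 of 10): 3, 3, 4, 5, 4, 2, 5, 3, 5; sum = 34.
Person mean = 34 / 9 ≈ 3.7778
Prorated total = (34 / 9) × 10 = 37.78 (to 2 dp)

37.78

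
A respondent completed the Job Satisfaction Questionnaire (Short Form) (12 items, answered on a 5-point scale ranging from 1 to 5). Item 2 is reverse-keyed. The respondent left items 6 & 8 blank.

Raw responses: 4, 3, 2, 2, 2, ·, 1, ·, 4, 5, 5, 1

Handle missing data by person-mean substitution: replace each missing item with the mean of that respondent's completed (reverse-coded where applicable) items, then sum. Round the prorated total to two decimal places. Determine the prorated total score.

34.80

Reverse-coded (reversed = (1+5) − raw = 6 − raw):
  item 2: 6 − 3 = 3
Completed scored items (10 of 12): 4, 3, 2, 2, 2, 1, 4, 5, 5, 1; sum = 29.
Person mean = 29 / 10 ≈ 2.9000
Prorated total = (29 / 10) × 12 = 34.80 (to 2 dp)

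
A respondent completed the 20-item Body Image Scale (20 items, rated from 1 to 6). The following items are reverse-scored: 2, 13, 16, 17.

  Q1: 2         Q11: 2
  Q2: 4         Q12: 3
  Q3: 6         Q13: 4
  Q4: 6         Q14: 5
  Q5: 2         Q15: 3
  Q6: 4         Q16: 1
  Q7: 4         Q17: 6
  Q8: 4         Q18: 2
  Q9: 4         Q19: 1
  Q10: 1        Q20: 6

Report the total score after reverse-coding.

Apply reverse scoring (reversed = (1+6) − raw = 7 − raw):
  item 2: 7 − 4 = 3
  item 13: 7 − 4 = 3
  item 16: 7 − 1 = 6
  item 17: 7 − 6 = 1
Scored items: 2, 3, 6, 6, 2, 4, 4, 4, 4, 1, 2, 3, 3, 5, 3, 6, 1, 2, 1, 6
Total = 2 + 3 + 6 + 6 + 2 + 4 + 4 + 4 + 4 + 1 + 2 + 3 + 3 + 5 + 3 + 6 + 1 + 2 + 1 + 6 = 68

68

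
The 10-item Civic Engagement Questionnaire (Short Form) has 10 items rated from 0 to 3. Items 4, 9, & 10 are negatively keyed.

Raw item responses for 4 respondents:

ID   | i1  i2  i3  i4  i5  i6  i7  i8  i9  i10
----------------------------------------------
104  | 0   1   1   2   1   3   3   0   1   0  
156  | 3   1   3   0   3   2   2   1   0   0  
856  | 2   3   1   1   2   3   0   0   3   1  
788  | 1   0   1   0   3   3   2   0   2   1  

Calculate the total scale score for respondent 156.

Respondent 156 raw: 3, 1, 3, 0, 3, 2, 2, 1, 0, 0.
Reverse-coded (on a 0–3 scale, reversed = 3 − raw):
  item 1: 3
  item 2: 1
  item 3: 3
  item 4: 3 − 0 = 3
  item 5: 3
  item 6: 2
  item 7: 2
  item 8: 1
  item 9: 3 − 0 = 3
  item 10: 3 − 0 = 3
Sum = 3 + 1 + 3 + 3 + 3 + 2 + 2 + 1 + 3 + 3 = 24

24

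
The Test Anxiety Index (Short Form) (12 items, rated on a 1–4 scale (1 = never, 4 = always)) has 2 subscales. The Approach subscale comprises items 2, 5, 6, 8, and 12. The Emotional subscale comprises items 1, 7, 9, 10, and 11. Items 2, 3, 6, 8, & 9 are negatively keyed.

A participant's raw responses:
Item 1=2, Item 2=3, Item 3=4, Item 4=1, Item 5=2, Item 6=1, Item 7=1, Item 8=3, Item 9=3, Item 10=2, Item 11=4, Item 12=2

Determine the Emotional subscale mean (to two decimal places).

2.20

Emotional items: 1, 7, 9, 10, 11.
Of these, item 9 is negatively keyed; reversed = (1+4) − raw = 5 − raw.
  item 1: 2
  item 7: 1
  item 9: 5 − 3 = 2
  item 10: 2
  item 11: 4
Sum = 2 + 1 + 2 + 2 + 4 = 11
Mean = 11 / 5 = 2.20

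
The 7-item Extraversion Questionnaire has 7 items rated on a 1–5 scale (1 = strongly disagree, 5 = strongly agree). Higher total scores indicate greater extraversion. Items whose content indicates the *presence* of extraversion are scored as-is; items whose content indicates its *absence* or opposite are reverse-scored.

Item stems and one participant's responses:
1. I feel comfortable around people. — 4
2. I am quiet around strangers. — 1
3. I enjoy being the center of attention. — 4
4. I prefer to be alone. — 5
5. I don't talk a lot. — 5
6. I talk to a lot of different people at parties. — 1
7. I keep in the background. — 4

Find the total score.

Items 2, 4, 5, 7 describe the absence/opposite of extraversion → reverse-score.
reverse-coded value = 6 − response.
  item 1: 4
  item 2: 6 − 1 = 5
  item 3: 4
  item 4: 6 − 5 = 1
  item 5: 6 − 5 = 1
  item 6: 1
  item 7: 6 − 4 = 2
Total = 4 + 5 + 4 + 1 + 1 + 1 + 2 = 18

18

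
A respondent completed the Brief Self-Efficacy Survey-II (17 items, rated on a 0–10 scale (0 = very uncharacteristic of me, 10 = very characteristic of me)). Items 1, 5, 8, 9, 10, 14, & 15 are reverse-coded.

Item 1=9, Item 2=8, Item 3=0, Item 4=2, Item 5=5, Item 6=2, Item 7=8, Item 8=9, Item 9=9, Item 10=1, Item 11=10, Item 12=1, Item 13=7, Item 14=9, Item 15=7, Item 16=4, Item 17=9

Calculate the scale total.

Raw sum = 100. Reverse-coded items: 1, 5, 8, 9, 10, 14, 15; their raw sum = 49.
Each reversal replaces raw with 10 − raw, changing the total by 10 − 2·raw per item.
Total = 100 + 7·10 − 2·49 = 100 + 70 − 98 = 72

72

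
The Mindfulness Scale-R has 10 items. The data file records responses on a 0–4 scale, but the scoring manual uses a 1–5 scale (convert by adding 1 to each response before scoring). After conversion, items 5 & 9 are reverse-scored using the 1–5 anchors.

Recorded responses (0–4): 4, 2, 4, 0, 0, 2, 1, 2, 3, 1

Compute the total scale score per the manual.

Convert to 1–5: 5, 3, 5, 1, 1, 3, 2, 3, 4, 2
Reverse-coded (reversed = (1+5) − raw = 6 − raw):
  item 5: 6 − 1 = 5
  item 9: 6 − 4 = 2
Scored: 5, 3, 5, 1, 5, 3, 2, 3, 2, 2
Total = 31

31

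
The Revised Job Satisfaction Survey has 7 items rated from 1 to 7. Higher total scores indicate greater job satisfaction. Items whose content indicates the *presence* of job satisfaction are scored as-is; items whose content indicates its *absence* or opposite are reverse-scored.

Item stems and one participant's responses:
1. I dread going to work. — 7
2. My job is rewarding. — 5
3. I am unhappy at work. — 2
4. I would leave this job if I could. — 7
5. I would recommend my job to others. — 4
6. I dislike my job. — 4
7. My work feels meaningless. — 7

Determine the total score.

22

Items 1, 3, 4, 6, 7 describe the absence/opposite of job satisfaction → reverse-score.
on a 1–7 scale, reversed = 8 − raw.
  item 1: 8 − 7 = 1
  item 2: 5
  item 3: 8 − 2 = 6
  item 4: 8 − 7 = 1
  item 5: 4
  item 6: 8 − 4 = 4
  item 7: 8 − 7 = 1
Total = 1 + 5 + 6 + 1 + 4 + 4 + 1 = 22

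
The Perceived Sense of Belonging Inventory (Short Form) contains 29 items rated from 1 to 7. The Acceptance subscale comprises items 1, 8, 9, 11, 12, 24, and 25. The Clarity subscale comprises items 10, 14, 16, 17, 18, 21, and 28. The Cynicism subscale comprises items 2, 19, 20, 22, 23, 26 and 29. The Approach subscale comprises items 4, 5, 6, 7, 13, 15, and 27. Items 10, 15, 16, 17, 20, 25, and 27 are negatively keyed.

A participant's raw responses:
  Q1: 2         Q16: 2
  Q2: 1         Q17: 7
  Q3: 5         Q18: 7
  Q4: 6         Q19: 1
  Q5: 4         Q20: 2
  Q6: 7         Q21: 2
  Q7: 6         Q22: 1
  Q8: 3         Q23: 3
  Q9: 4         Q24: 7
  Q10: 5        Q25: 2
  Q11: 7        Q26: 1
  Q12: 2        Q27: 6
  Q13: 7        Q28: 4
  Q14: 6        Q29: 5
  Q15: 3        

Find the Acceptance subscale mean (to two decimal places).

4.43

Acceptance items: 1, 8, 9, 11, 12, 24, 25.
Of these, item 25 is negatively keyed; reverse-coded value = 8 − response.
  item 1: 2
  item 8: 3
  item 9: 4
  item 11: 7
  item 12: 2
  item 24: 7
  item 25: 8 − 2 = 6
Sum = 2 + 3 + 4 + 7 + 2 + 7 + 6 = 31
Mean = 31 / 7 = 4.43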